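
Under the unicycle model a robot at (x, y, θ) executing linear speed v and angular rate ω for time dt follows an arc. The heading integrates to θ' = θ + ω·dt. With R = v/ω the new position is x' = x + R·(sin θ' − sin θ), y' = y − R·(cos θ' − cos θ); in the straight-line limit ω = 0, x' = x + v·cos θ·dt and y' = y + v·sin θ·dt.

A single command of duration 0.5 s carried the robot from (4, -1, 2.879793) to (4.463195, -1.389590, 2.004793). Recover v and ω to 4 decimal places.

Δθ = 2.004793 − 2.879793 = -0.875000
ω = Δθ/dt = -0.875000/0.5 = -1.7500
R = Δx/(sin θ' − sin θ) = 0.7143
v = R·ω = 0.7143·-1.7500 = -1.2500

v = -1.2500, ω = -1.7500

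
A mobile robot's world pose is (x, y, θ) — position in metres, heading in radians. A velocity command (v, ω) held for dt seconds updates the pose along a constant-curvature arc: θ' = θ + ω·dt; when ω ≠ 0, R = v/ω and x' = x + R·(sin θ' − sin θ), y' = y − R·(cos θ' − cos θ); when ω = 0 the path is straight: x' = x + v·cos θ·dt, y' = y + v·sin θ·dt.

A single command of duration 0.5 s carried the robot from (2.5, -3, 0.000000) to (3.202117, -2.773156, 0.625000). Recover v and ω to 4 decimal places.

v = 1.5000, ω = 1.2500

Δθ = 0.625000 − 0.000000 = 0.625000
ω = Δθ/dt = 0.625000/0.5 = 1.2500
R = Δx/(sin θ' − sin θ) = 1.2000
v = R·ω = 1.2000·1.2500 = 1.5000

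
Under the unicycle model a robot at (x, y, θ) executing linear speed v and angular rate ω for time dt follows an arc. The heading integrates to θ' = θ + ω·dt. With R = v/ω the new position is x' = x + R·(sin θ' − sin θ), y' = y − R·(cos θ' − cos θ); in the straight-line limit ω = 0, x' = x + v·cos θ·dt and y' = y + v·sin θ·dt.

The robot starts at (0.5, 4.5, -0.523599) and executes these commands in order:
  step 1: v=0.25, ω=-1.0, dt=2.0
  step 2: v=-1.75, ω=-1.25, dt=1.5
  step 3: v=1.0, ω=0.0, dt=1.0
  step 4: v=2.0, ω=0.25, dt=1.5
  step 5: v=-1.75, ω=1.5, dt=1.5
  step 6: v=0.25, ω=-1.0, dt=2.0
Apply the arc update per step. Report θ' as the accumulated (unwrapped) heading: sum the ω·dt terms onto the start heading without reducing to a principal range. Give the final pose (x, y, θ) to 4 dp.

(2.5716, 7.2927, -3.7736)

step 1: θ'=-2.5236 (R=-0.2500) → pose (0.5199, 4.0797, -2.5236)
step 2: θ'=-4.3986 (R=1.4000) → pose (2.6627, 3.3708, -4.3986)
step 3: θ'=-4.3986 (straight) → pose (2.3540, 4.3220, -4.3986)
step 4: θ'=-4.0236 (R=8.0000) → pose (0.9207, 6.9375, -4.0236)
step 5: θ'=-1.7736 (R=-1.1667) → pose (2.9642, 7.4440, -1.7736)
step 6: θ'=-3.7736 (R=-0.2500) → pose (2.5716, 7.2927, -3.7736)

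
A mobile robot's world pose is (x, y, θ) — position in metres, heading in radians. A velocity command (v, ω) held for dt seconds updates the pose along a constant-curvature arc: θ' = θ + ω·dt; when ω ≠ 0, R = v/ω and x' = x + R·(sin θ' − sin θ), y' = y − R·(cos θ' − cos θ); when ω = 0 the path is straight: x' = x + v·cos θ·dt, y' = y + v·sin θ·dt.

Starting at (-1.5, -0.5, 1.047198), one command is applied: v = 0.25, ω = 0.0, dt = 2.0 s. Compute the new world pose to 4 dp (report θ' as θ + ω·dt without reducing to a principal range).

θ' = 1.0472 + 0.0·2.0 = 1.0472
ω = 0 → straight: x' = -1.5 + 0.25·cos(1.0472)·2.0 = -1.2500
y' = -0.5 + 0.25·sin(1.0472)·2.0 = -0.0670

(-1.2500, -0.0670, 1.0472)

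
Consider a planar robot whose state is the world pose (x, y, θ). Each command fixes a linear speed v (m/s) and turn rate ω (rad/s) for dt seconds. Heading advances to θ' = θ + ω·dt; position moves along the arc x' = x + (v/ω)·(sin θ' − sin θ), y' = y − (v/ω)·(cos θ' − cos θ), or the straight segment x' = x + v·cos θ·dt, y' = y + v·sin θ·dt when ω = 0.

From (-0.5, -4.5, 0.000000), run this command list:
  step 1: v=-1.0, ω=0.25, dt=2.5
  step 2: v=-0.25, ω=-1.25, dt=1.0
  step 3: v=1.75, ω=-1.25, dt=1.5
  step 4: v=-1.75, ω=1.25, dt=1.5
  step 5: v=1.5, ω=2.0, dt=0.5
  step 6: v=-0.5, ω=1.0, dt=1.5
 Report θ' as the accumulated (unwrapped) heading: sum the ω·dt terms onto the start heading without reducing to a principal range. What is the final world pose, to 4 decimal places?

step 1: θ'=0.6250 (R=-4.0000) → pose (-2.8404, -5.2561, 0.6250)
step 2: θ'=-0.6250 (R=0.2000) → pose (-3.0744, -5.2561, -0.6250)
step 3: θ'=-2.5000 (R=-1.4000) → pose (-3.0557, -7.5131, -2.5000)
step 4: θ'=-0.6250 (R=-1.4000) → pose (-3.0744, -5.2561, -0.6250)
step 5: θ'=0.3750 (R=0.7500) → pose (-2.3609, -5.3458, 0.3750)
step 6: θ'=1.8750 (R=-0.5000) → pose (-2.6548, -5.9608, 1.8750)

(-2.6548, -5.9608, 1.8750)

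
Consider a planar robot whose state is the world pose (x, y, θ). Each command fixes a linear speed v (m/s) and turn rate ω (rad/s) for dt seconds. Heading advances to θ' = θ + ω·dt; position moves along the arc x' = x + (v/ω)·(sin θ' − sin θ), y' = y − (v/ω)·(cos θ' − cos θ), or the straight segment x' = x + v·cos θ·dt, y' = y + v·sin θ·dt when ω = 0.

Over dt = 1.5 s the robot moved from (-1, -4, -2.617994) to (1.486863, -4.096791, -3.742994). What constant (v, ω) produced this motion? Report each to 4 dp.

Δθ = -3.742994 − -2.617994 = -1.125000
ω = Δθ/dt = -1.125000/1.5 = -0.7500
R = Δx/(sin θ' − sin θ) = 2.3333
v = R·ω = 2.3333·-0.7500 = -1.7500

v = -1.7500, ω = -0.7500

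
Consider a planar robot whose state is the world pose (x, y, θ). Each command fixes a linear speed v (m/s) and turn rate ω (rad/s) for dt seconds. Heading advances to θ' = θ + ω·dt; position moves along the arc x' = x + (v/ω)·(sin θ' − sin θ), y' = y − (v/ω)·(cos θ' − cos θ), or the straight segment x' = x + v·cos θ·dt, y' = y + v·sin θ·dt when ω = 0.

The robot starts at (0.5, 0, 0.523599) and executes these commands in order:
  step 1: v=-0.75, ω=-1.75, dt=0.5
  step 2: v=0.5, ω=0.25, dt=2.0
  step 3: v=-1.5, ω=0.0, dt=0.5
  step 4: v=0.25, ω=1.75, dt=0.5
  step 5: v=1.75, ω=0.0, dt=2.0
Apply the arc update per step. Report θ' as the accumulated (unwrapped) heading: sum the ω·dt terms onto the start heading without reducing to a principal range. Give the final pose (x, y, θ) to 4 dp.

(2.3029, 2.8135, 1.0236)

step 1: θ'=-0.3514 (R=0.4286) → pose (0.1382, -0.0312, -0.3514)
step 2: θ'=0.1486 (R=2.0000) → pose (1.1227, -0.1314, 0.1486)
step 3: θ'=0.1486 (straight) → pose (0.3810, -0.2424, 0.1486)
step 4: θ'=1.0236 (R=0.1429) → pose (0.4818, -0.1755, 1.0236)
step 5: θ'=1.0236 (straight) → pose (2.3029, 2.8135, 1.0236)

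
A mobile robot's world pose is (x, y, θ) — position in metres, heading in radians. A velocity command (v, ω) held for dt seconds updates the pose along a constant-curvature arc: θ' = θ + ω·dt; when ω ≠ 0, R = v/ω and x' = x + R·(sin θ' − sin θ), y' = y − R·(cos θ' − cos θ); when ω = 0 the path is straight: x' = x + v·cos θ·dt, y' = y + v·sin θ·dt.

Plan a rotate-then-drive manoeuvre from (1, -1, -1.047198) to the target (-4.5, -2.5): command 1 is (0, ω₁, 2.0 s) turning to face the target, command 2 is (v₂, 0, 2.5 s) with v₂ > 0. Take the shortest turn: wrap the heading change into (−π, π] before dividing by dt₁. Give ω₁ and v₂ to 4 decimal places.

ω₁ = -0.9141, v₂ = 2.2804

heading to target = atan2(-2.5−-1, -4.5−1) = -2.8753
Δθ = wrap(-2.8753 − -1.0472) = -1.8281; ω₁ = Δθ/dt₁ = -0.9141
distance = √((-4.5−1)² + (-2.5−-1)²) = 5.7009; v₂ = distance/dt₂ = 2.2804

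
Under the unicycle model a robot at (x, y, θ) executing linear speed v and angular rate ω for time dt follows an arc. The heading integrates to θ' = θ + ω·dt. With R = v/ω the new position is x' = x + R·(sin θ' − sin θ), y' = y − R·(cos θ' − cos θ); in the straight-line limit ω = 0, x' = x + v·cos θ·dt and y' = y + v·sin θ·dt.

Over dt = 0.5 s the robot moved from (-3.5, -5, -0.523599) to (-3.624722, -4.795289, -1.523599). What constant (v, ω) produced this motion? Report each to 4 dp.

Δθ = -1.523599 − -0.523599 = -1.000000
ω = Δθ/dt = -1.000000/0.5 = -2.0000
R = −Δy/(cos θ' − cos θ) = 0.2500
v = R·ω = 0.2500·-2.0000 = -0.5000

v = -0.5000, ω = -2.0000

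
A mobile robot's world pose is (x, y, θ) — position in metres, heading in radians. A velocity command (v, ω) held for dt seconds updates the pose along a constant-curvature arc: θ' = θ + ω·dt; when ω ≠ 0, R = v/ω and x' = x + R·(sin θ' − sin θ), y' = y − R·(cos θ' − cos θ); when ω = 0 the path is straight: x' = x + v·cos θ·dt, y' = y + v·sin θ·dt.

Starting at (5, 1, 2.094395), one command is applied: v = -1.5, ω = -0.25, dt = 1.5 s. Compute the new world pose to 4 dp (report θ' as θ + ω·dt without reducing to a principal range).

(5.7377, -1.1117, 1.7194)

θ' = 2.0944 + -0.25·1.5 = 1.7194
R = v/ω = -1.5/-0.25 = 6.0000
x' = 5 + 6.0000·(sin 1.7194 − sin 2.0944) = 5.7377
y' = 1 − 6.0000·(cos 1.7194 − cos 2.0944) = -1.1117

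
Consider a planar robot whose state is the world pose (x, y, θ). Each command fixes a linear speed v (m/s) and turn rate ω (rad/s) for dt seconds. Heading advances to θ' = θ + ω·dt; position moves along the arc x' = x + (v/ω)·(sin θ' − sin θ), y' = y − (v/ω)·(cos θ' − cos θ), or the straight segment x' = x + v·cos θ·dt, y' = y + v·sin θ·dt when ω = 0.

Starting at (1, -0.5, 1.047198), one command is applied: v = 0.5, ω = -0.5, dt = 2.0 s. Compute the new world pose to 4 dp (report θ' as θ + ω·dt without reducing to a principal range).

(1.8188, -0.0011, 0.0472)

θ' = 1.0472 + -0.5·2.0 = 0.0472
R = v/ω = 0.5/-0.5 = -1.0000
x' = 1 + -1.0000·(sin 0.0472 − sin 1.0472) = 1.8188
y' = -0.5 − -1.0000·(cos 0.0472 − cos 1.0472) = -0.0011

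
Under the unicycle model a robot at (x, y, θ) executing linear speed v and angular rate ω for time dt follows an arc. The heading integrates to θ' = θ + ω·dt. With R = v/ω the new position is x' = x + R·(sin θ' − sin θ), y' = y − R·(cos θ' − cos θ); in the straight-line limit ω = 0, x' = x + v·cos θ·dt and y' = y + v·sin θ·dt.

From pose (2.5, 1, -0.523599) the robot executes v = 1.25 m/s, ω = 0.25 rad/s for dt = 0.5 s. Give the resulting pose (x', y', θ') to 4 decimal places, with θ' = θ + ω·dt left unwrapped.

(3.0594, 0.7221, -0.3986)

θ' = -0.5236 + 0.25·0.5 = -0.3986
R = v/ω = 1.25/0.25 = 5.0000
x' = 2.5 + 5.0000·(sin -0.3986 − sin -0.5236) = 3.0594
y' = 1 − 5.0000·(cos -0.3986 − cos -0.5236) = 0.7221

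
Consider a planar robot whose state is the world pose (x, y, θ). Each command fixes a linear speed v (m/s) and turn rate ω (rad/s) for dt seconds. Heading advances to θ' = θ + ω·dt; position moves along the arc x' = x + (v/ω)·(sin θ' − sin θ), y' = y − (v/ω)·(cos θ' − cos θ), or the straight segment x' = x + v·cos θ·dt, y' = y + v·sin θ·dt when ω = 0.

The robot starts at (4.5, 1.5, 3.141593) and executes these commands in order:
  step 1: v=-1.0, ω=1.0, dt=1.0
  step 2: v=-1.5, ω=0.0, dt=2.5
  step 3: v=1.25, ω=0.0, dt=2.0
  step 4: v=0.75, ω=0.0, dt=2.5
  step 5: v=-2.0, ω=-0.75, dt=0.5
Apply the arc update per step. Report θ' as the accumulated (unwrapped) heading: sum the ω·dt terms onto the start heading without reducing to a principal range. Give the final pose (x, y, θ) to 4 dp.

step 1: θ'=4.1416 (R=-1.0000) → pose (5.3415, 1.9597, 4.1416)
step 2: θ'=4.1416 (straight) → pose (7.3676, 5.1152, 4.1416)
step 3: θ'=4.1416 (straight) → pose (6.0168, 3.0115, 4.1416)
step 4: θ'=4.1416 (straight) → pose (5.0038, 1.4338, 4.1416)
step 5: θ'=3.7666 (R=2.6667) → pose (5.6874, 2.1555, 3.7666)

(5.6874, 2.1555, 3.7666)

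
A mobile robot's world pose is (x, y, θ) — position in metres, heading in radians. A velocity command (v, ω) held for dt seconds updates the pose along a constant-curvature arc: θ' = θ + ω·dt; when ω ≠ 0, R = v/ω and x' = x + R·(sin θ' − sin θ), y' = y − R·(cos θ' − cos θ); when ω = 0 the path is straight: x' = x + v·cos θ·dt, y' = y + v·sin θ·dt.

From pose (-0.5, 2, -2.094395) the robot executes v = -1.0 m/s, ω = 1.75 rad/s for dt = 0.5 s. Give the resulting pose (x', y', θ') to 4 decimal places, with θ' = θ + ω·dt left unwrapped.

(-0.4584, 2.4824, -1.2194)

θ' = -2.0944 + 1.75·0.5 = -1.2194
R = v/ω = -1.0/1.75 = -0.5714
x' = -0.5 + -0.5714·(sin -1.2194 − sin -2.0944) = -0.4584
y' = 2 − -0.5714·(cos -1.2194 − cos -2.0944) = 2.4824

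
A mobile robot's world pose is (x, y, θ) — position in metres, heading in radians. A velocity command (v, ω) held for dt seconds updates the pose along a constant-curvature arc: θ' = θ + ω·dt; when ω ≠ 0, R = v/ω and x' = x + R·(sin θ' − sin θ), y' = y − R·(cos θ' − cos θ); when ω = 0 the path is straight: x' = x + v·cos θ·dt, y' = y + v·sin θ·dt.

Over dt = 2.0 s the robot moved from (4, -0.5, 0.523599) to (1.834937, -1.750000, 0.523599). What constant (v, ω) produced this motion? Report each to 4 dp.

Δθ = 0.523599 − 0.523599 = 0.000000
ω = Δθ/dt = 0.000000/2.0 = 0.0000
ω = 0 → v = (Δx·cos θ + Δy·sin θ)/dt = -1.2500

v = -1.2500, ω = 0.0000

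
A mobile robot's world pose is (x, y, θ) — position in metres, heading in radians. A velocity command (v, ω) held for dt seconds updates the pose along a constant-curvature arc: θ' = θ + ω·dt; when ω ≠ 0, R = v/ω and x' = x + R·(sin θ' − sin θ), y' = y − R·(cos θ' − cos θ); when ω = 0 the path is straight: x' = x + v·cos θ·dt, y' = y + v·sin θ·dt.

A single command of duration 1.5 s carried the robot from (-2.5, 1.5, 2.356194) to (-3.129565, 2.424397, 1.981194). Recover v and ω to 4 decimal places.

Δθ = 1.981194 − 2.356194 = -0.375000
ω = Δθ/dt = -0.375000/1.5 = -0.2500
R = −Δy/(cos θ' − cos θ) = -3.0000
v = R·ω = -3.0000·-0.2500 = 0.7500

v = 0.7500, ω = -0.2500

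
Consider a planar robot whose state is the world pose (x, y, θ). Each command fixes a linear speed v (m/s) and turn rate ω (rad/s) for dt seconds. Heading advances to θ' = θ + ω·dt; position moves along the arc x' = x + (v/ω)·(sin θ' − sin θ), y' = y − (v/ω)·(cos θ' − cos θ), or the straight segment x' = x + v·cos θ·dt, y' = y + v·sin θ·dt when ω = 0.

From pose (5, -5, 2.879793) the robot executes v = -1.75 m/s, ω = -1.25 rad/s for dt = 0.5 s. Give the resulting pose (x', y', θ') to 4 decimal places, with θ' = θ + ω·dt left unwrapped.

θ' = 2.8798 + -1.25·0.5 = 2.2548
R = v/ω = -1.75/-1.25 = 1.4000
x' = 5 + 1.4000·(sin 2.2548 − sin 2.8798) = 5.7227
y' = -5 − 1.4000·(cos 2.2548 − cos 2.8798) = -5.4676

(5.7227, -5.4676, 2.2548)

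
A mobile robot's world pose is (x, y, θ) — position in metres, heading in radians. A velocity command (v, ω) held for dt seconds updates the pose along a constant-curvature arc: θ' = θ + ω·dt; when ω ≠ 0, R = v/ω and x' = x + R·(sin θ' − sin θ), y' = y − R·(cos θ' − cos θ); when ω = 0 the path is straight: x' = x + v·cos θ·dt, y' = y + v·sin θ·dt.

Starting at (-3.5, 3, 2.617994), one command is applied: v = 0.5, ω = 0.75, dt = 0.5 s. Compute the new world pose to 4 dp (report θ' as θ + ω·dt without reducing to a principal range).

(-3.7346, 3.0820, 2.9930)

θ' = 2.6180 + 0.75·0.5 = 2.9930
R = v/ω = 0.5/0.75 = 0.6667
x' = -3.5 + 0.6667·(sin 2.9930 − sin 2.6180) = -3.7346
y' = 3 − 0.6667·(cos 2.9930 − cos 2.6180) = 3.0820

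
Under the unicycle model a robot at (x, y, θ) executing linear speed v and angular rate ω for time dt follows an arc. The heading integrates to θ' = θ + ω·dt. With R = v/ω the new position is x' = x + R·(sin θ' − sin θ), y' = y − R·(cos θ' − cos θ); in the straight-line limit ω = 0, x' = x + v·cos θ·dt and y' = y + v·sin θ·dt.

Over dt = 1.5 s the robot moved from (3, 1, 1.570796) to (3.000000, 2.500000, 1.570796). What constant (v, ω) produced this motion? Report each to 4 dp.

v = 1.0000, ω = 0.0000

Δθ = 1.570796 − 1.570796 = 0.000000
ω = Δθ/dt = 0.000000/1.5 = 0.0000
ω = 0 → v = (Δx·cos θ + Δy·sin θ)/dt = 1.0000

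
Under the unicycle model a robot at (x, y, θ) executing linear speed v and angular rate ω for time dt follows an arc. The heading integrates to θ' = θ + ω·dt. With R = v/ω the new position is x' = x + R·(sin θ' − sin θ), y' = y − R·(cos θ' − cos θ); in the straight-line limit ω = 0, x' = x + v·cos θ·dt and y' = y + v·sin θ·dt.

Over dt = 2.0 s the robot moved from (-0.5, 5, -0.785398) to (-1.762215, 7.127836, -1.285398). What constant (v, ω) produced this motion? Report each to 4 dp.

v = -1.2500, ω = -0.2500

Δθ = -1.285398 − -0.785398 = -0.500000
ω = Δθ/dt = -0.500000/2.0 = -0.2500
R = −Δy/(cos θ' − cos θ) = 5.0000
v = R·ω = 5.0000·-0.2500 = -1.2500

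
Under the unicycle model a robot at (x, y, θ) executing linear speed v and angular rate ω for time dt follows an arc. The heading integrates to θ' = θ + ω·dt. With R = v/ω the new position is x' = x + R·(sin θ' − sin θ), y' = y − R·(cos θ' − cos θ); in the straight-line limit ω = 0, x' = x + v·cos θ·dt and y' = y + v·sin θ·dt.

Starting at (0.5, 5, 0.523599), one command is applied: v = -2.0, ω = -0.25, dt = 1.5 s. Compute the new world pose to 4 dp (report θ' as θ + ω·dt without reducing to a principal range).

θ' = 0.5236 + -0.25·1.5 = 0.1486
R = v/ω = -2.0/-0.25 = 8.0000
x' = 0.5 + 8.0000·(sin 0.1486 − sin 0.5236) = -2.3156
y' = 5 − 8.0000·(cos 0.1486 − cos 0.5236) = 4.0164

(-2.3156, 4.0164, 0.1486)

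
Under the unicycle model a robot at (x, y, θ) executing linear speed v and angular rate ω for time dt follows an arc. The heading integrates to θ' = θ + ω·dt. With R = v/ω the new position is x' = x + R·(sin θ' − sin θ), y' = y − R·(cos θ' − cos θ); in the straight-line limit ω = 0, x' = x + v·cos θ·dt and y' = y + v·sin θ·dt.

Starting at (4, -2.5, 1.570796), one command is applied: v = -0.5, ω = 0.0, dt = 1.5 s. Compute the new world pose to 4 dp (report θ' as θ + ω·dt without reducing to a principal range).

θ' = 1.5708 + 0.0·1.5 = 1.5708
ω = 0 → straight: x' = 4 + -0.5·cos(1.5708)·1.5 = 4.0000
y' = -2.5 + -0.5·sin(1.5708)·1.5 = -3.2500

(4.0000, -3.2500, 1.5708)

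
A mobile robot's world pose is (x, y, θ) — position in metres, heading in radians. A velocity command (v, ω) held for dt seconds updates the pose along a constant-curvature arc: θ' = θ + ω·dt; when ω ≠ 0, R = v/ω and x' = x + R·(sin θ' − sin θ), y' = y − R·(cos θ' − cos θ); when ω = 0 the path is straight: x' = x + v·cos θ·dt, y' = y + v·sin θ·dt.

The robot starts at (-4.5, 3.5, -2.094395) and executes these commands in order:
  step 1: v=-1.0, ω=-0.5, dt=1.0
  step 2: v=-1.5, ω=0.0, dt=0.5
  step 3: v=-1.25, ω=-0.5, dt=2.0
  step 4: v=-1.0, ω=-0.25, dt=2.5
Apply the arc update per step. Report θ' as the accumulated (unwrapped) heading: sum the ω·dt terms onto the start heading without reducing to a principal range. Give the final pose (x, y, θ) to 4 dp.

(1.0001, 3.0075, -4.2194)

step 1: θ'=-2.5944 (R=2.0000) → pose (-3.8085, 4.2080, -2.5944)
step 2: θ'=-2.5944 (straight) → pose (-3.1681, 4.5982, -2.5944)
step 3: θ'=-3.5944 (R=2.5000) → pose (-0.7736, 4.7113, -3.5944)
step 4: θ'=-4.2194 (R=4.0000) → pose (1.0001, 3.0075, -4.2194)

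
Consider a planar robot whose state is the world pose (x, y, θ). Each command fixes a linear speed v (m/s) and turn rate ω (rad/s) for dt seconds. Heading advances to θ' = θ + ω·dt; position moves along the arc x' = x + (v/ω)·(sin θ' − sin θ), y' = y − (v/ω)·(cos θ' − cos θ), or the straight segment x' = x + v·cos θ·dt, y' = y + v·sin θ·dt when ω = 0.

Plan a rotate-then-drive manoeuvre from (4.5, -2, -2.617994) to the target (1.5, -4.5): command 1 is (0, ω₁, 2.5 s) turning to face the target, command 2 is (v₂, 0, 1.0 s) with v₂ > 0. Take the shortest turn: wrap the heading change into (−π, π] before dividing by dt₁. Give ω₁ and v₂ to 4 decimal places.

ω₁ = 0.0685, v₂ = 3.9051

heading to target = atan2(-4.5−-2, 1.5−4.5) = -2.4469
Δθ = wrap(-2.4469 − -2.6180) = 0.1711; ω₁ = Δθ/dt₁ = 0.0685
distance = √((1.5−4.5)² + (-4.5−-2)²) = 3.9051; v₂ = distance/dt₂ = 3.9051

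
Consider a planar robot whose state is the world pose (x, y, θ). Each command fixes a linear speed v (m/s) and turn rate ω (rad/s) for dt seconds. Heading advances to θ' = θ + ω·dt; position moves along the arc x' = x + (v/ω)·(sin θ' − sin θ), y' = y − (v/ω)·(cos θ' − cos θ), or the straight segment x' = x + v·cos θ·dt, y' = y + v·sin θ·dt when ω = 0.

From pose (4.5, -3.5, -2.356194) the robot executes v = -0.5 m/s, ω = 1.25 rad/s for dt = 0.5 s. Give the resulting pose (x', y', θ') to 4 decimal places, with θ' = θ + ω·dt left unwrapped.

θ' = -2.3562 + 1.25·0.5 = -1.7312
R = v/ω = -0.5/1.25 = -0.4000
x' = 4.5 + -0.4000·(sin -1.7312 − sin -2.3562) = 4.6120
y' = -3.5 − -0.4000·(cos -1.7312 − cos -2.3562) = -3.2810

(4.6120, -3.2810, -1.7312)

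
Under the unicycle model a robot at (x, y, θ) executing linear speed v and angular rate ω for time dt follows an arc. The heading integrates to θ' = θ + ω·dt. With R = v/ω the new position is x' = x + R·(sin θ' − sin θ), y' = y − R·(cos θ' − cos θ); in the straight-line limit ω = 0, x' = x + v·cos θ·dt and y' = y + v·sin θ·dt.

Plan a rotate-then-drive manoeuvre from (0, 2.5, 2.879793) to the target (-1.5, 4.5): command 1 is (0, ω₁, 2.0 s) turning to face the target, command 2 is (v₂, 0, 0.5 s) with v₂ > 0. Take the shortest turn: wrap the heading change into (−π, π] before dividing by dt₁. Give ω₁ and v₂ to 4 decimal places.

heading to target = atan2(4.5−2.5, -1.5−0) = 2.2143
Δθ = wrap(2.2143 − 2.8798) = -0.6655; ω₁ = Δθ/dt₁ = -0.3327
distance = √((-1.5−0)² + (4.5−2.5)²) = 2.5000; v₂ = distance/dt₂ = 5.0000

ω₁ = -0.3327, v₂ = 5.0000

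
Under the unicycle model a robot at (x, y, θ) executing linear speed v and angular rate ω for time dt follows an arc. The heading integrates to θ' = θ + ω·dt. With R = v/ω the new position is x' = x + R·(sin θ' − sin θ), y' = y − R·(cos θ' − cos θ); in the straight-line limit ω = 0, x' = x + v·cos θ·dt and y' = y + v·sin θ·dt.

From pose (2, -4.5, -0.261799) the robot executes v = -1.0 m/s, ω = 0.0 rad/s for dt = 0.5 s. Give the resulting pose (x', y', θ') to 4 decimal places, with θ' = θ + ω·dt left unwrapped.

θ' = -0.2618 + 0.0·0.5 = -0.2618
ω = 0 → straight: x' = 2 + -1.0·cos(-0.2618)·0.5 = 1.5170
y' = -4.5 + -1.0·sin(-0.2618)·0.5 = -4.3706

(1.5170, -4.3706, -0.2618)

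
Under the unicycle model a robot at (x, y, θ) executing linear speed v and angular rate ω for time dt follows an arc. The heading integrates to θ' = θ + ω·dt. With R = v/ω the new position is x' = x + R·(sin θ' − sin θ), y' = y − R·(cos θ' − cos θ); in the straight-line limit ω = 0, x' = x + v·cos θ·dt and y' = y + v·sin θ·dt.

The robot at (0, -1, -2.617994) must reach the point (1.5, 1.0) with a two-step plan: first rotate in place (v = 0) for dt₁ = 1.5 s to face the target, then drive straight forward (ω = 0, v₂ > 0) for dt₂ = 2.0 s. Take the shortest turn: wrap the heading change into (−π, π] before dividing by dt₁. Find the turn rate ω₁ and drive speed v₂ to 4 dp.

ω₁ = -1.8253, v₂ = 1.2500

heading to target = atan2(1−-1, 1.5−0) = 0.9273
Δθ = wrap(0.9273 − -2.6180) = -2.7379; ω₁ = Δθ/dt₁ = -1.8253
distance = √((1.5−0)² + (1−-1)²) = 2.5000; v₂ = distance/dt₂ = 1.2500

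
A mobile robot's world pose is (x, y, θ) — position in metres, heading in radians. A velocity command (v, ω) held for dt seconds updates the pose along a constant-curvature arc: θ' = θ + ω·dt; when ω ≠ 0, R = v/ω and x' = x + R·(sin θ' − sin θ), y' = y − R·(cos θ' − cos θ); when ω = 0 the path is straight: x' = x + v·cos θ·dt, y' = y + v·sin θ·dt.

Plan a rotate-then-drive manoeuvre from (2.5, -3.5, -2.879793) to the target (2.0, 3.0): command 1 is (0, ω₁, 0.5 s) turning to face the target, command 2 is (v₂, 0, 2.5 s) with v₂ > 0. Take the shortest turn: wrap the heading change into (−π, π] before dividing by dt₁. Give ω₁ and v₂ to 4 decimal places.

ω₁ = -3.5116, v₂ = 2.6077

heading to target = atan2(3−-3.5, 2−2.5) = 1.6476
Δθ = wrap(1.6476 − -2.8798) = -1.7558; ω₁ = Δθ/dt₁ = -3.5116
distance = √((2−2.5)² + (3−-3.5)²) = 6.5192; v₂ = distance/dt₂ = 2.6077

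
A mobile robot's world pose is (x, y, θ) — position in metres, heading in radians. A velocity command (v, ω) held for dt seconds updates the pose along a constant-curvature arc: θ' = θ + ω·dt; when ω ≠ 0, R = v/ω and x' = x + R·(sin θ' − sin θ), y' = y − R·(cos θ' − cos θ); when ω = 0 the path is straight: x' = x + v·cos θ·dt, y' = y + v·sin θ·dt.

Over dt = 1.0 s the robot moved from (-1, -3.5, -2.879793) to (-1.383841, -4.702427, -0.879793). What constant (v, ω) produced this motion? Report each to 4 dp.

Δθ = -0.879793 − -2.879793 = 2.000000
ω = Δθ/dt = 2.000000/1.0 = 2.0000
R = −Δy/(cos θ' − cos θ) = 0.7500
v = R·ω = 0.7500·2.0000 = 1.5000

v = 1.5000, ω = 2.0000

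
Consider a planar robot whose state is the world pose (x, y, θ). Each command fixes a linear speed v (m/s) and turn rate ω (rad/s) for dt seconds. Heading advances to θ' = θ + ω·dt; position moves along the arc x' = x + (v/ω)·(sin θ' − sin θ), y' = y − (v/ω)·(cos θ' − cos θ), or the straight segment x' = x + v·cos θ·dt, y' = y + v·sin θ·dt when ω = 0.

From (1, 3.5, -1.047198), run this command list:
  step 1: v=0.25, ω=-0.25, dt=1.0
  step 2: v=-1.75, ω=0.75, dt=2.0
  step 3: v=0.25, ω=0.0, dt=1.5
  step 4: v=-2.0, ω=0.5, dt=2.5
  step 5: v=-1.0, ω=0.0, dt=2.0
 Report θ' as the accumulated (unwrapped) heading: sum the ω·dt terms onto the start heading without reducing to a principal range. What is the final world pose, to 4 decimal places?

(-4.6544, -0.4325, 1.4528)

step 1: θ'=-1.2972 (R=-1.0000) → pose (1.0968, 3.2702, -1.2972)
step 2: θ'=0.2028 (R=-2.3333) → pose (-1.6197, 4.9253, 0.2028)
step 3: θ'=0.2028 (straight) → pose (-1.2524, 5.0008, 0.2028)
step 4: θ'=1.4528 (R=-4.0000) → pose (-4.4189, 1.5536, 1.4528)
step 5: θ'=1.4528 (straight) → pose (-4.6544, -0.4325, 1.4528)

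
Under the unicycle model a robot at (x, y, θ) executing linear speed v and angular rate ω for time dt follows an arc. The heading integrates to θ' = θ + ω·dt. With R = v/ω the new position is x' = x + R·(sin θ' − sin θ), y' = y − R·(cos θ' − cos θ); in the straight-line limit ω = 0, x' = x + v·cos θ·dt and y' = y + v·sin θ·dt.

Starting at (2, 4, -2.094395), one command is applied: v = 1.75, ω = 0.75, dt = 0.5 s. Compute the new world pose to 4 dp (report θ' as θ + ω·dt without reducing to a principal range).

θ' = -2.0944 + 0.75·0.5 = -1.7194
R = v/ω = 1.75/0.75 = 2.3333
x' = 2 + 2.3333·(sin -1.7194 − sin -2.0944) = 1.7131
y' = 4 − 2.3333·(cos -1.7194 − cos -2.0944) = 3.1788

(1.7131, 3.1788, -1.7194)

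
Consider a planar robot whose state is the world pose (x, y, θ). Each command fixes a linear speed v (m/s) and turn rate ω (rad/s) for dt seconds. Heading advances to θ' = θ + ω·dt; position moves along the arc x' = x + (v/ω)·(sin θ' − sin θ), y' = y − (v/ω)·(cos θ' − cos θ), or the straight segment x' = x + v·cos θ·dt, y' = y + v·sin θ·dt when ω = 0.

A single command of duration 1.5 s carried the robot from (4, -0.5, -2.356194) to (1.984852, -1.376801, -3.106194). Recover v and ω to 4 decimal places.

v = 1.5000, ω = -0.5000

Δθ = -3.106194 − -2.356194 = -0.750000
ω = Δθ/dt = -0.750000/1.5 = -0.5000
R = Δx/(sin θ' − sin θ) = -3.0000
v = R·ω = -3.0000·-0.5000 = 1.5000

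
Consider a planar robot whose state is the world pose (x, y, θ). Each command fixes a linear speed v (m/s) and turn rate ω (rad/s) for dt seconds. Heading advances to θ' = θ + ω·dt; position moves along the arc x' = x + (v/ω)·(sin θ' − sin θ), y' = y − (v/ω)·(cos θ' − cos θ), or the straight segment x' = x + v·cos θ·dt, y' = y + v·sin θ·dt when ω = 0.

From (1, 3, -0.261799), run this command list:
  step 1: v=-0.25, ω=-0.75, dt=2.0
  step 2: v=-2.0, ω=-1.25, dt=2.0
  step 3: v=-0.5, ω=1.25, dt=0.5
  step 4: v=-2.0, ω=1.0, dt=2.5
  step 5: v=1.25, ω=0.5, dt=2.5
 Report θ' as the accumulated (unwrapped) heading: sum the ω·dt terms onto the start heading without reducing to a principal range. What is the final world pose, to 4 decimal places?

(9.2558, 4.7685, 0.1132)

step 1: θ'=-1.7618 (R=0.3333) → pose (0.7590, 3.3853, -1.7618)
step 2: θ'=-4.2618 (R=1.6000) → pose (3.7702, 3.7783, -4.2618)
step 3: θ'=-3.6368 (R=-0.4000) → pose (3.9402, 3.6006, -3.6368)
step 4: θ'=-1.1368 (R=-2.0000) → pose (6.7052, 6.2013, -1.1368)
step 5: θ'=0.1132 (R=2.5000) → pose (9.2558, 4.7685, 0.1132)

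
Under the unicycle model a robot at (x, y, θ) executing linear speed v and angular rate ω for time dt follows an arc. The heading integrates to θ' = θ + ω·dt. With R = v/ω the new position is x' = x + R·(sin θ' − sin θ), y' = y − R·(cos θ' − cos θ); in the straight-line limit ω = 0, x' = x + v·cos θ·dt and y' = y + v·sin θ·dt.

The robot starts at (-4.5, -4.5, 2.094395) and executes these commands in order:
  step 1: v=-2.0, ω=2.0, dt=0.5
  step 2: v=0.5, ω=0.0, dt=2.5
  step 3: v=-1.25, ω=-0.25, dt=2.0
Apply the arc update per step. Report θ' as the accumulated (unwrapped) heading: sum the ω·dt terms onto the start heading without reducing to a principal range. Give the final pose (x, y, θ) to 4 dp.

step 1: θ'=3.0944 (R=-1.0000) → pose (-3.6812, -4.9989, 3.0944)
step 2: θ'=3.0944 (straight) → pose (-4.9298, -4.9399, 3.0944)
step 3: θ'=2.5944 (R=5.0000) → pose (-2.5642, -5.6644, 2.5944)

(-2.5642, -5.6644, 2.5944)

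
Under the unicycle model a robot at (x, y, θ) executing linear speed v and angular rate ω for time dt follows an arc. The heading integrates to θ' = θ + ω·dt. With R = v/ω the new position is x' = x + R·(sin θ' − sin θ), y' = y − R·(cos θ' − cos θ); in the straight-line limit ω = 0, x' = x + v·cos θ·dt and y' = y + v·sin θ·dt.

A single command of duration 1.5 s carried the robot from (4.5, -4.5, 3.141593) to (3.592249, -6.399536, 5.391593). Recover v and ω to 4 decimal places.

v = 1.7500, ω = 1.5000

Δθ = 5.391593 − 3.141593 = 2.250000
ω = Δθ/dt = 2.250000/1.5 = 1.5000
R = −Δy/(cos θ' − cos θ) = 1.1667
v = R·ω = 1.1667·1.5000 = 1.7500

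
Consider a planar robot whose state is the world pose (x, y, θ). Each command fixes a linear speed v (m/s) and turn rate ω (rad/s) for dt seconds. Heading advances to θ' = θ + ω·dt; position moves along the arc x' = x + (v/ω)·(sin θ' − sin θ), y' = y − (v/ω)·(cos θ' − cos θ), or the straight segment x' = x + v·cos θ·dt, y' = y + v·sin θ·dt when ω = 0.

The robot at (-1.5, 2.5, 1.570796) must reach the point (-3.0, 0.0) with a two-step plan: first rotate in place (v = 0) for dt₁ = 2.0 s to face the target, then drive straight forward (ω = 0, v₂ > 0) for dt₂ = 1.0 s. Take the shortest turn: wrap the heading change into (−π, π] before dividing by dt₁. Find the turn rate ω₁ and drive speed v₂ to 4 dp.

heading to target = atan2(0−2.5, -3−-1.5) = -2.1112
Δθ = wrap(-2.1112 − 1.5708) = 2.6012; ω₁ = Δθ/dt₁ = 1.3006
distance = √((-3−-1.5)² + (0−2.5)²) = 2.9155; v₂ = distance/dt₂ = 2.9155

ω₁ = 1.3006, v₂ = 2.9155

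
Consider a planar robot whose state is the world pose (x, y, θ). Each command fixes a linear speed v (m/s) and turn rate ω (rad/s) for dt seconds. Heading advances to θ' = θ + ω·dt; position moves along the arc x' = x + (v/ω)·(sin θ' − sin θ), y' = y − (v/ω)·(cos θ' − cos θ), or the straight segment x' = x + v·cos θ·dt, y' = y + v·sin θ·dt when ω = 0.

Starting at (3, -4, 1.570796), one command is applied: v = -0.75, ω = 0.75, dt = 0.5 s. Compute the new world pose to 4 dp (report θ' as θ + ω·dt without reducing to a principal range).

(3.0695, -4.3663, 1.9458)

θ' = 1.5708 + 0.75·0.5 = 1.9458
R = v/ω = -0.75/0.75 = -1.0000
x' = 3 + -1.0000·(sin 1.9458 − sin 1.5708) = 3.0695
y' = -4 − -1.0000·(cos 1.9458 − cos 1.5708) = -4.3663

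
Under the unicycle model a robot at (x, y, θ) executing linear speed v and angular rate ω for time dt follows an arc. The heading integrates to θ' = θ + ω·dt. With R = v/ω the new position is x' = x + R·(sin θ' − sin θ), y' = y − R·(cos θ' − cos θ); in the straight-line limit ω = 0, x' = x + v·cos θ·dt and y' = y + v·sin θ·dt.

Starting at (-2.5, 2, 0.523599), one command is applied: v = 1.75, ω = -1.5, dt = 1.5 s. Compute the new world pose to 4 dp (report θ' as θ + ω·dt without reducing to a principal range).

θ' = 0.5236 + -1.5·1.5 = -1.7264
R = v/ω = 1.75/-1.5 = -1.1667
x' = -2.5 + -1.1667·(sin -1.7264 − sin 0.5236) = -0.7641
y' = 2 − -1.1667·(cos -1.7264 − cos 0.5236) = 0.8088

(-0.7641, 0.8088, -1.7264)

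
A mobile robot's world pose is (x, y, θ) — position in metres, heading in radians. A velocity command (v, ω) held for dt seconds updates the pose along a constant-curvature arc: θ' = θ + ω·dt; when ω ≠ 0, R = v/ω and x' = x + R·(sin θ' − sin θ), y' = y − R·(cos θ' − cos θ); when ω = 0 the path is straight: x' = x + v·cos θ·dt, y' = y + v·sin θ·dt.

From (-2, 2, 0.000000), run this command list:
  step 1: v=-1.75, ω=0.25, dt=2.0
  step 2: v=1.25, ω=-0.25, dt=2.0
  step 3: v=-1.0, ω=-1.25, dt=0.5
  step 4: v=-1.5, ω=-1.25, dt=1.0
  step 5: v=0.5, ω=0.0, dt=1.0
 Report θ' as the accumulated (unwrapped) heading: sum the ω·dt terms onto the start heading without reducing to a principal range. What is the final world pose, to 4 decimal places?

(-4.0195, 2.7619, -1.8750)

step 1: θ'=0.5000 (R=-7.0000) → pose (-5.3560, 1.1431, 0.5000)
step 2: θ'=0.0000 (R=-5.0000) → pose (-2.9589, 1.7552, 0.0000)
step 3: θ'=-0.6250 (R=0.8000) → pose (-3.4269, 1.9064, -0.6250)
step 4: θ'=-1.8750 (R=1.2000) → pose (-3.8697, 3.2390, -1.8750)
step 5: θ'=-1.8750 (straight) → pose (-4.0195, 2.7619, -1.8750)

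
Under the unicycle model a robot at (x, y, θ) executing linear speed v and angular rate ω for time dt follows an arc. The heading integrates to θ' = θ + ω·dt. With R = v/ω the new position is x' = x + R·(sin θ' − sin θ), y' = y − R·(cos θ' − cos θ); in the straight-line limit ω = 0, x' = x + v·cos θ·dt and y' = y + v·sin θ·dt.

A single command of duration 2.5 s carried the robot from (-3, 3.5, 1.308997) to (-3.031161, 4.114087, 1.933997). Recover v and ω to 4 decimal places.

Δθ = 1.933997 − 1.308997 = 0.625000
ω = Δθ/dt = 0.625000/2.5 = 0.2500
R = −Δy/(cos θ' − cos θ) = 1.0000
v = R·ω = 1.0000·0.2500 = 0.2500

v = 0.2500, ω = 0.2500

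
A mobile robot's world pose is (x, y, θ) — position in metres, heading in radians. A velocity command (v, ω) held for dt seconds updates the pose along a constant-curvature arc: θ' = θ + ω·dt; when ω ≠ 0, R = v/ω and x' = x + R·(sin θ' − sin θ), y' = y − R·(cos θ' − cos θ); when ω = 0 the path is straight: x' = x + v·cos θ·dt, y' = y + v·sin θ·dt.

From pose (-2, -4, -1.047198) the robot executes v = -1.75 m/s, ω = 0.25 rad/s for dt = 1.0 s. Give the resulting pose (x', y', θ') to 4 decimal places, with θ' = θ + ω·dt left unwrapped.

(-3.0544, -2.6090, -0.7972)

θ' = -1.0472 + 0.25·1.0 = -0.7972
R = v/ω = -1.75/0.25 = -7.0000
x' = -2 + -7.0000·(sin -0.7972 − sin -1.0472) = -3.0544
y' = -4 − -7.0000·(cos -0.7972 − cos -1.0472) = -2.6090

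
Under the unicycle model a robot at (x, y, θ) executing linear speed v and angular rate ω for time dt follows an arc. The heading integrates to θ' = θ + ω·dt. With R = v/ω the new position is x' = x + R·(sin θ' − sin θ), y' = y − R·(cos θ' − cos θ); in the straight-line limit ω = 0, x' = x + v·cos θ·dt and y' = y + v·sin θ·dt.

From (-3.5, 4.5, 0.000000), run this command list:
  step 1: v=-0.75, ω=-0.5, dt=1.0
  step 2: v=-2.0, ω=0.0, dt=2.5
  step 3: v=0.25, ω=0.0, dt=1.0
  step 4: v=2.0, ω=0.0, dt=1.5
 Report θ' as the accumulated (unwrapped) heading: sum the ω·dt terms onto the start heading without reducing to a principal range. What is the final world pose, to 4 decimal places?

step 1: θ'=-0.5000 (R=1.5000) → pose (-4.2191, 4.6836, -0.5000)
step 2: θ'=-0.5000 (straight) → pose (-8.6071, 7.0808, -0.5000)
step 3: θ'=-0.5000 (straight) → pose (-8.3877, 6.9609, -0.5000)
step 4: θ'=-0.5000 (straight) → pose (-5.7549, 5.5226, -0.5000)

(-5.7549, 5.5226, -0.5000)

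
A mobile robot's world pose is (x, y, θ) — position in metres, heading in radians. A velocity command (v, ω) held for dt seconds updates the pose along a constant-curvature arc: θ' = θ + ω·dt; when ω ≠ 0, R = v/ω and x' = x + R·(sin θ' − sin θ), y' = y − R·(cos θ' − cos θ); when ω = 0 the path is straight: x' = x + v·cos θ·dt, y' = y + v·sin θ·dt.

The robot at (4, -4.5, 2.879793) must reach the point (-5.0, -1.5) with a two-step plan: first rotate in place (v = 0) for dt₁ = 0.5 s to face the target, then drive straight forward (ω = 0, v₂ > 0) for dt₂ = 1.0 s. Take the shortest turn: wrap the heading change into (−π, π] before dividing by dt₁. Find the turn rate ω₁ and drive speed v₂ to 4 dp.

heading to target = atan2(-1.5−-4.5, -5−4) = 2.8198
Δθ = wrap(2.8198 − 2.8798) = -0.0600; ω₁ = Δθ/dt₁ = -0.1199
distance = √((-5−4)² + (-1.5−-4.5)²) = 9.4868; v₂ = distance/dt₂ = 9.4868

ω₁ = -0.1199, v₂ = 9.4868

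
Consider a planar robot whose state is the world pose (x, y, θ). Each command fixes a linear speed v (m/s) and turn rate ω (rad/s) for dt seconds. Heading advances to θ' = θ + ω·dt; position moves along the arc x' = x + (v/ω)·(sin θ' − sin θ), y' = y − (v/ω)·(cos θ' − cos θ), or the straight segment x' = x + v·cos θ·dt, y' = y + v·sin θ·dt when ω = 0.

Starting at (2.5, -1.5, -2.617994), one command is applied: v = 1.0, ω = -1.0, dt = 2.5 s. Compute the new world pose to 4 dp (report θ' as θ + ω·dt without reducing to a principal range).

θ' = -2.6180 + -1.0·2.5 = -5.1180
R = v/ω = 1.0/-1.0 = -1.0000
x' = 2.5 + -1.0000·(sin -5.1180 − sin -2.6180) = 1.0811
y' = -1.5 − -1.0000·(cos -5.1180 − cos -2.6180) = -0.2394

(1.0811, -0.2394, -5.1180)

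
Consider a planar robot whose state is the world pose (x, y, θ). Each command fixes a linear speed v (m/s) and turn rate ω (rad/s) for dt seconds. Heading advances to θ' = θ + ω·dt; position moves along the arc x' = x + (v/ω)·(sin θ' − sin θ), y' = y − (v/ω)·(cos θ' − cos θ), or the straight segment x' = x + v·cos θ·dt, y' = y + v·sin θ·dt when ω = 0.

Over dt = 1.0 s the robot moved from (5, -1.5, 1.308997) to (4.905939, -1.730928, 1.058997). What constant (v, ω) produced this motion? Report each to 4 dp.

Δθ = 1.058997 − 1.308997 = -0.250000
ω = Δθ/dt = -0.250000/1.0 = -0.2500
R = −Δy/(cos θ' − cos θ) = 1.0000
v = R·ω = 1.0000·-0.2500 = -0.2500

v = -0.2500, ω = -0.2500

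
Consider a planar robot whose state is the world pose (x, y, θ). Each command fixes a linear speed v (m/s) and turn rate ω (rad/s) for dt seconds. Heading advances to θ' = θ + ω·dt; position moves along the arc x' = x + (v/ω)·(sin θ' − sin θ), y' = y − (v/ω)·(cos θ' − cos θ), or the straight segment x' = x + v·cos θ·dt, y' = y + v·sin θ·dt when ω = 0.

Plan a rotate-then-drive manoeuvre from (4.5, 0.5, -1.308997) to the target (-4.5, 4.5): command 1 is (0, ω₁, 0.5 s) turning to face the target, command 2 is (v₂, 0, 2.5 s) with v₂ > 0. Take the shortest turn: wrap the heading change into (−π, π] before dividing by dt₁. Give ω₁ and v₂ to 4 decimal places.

heading to target = atan2(4.5−0.5, -4.5−4.5) = 2.7234
Δθ = wrap(2.7234 − -1.3090) = -2.2508; ω₁ = Δθ/dt₁ = -4.5016
distance = √((-4.5−4.5)² + (4.5−0.5)²) = 9.8489; v₂ = distance/dt₂ = 3.9395

ω₁ = -4.5016, v₂ = 3.9395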